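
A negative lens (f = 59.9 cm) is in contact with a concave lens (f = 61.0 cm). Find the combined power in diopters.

P = -3.31 D

P₁ = 1/f₁ = 1/(-0.599 m) = -1.669 D; P₂ = 1/f₂ = 1/(-0.610 m) = -1.639 D.
For thin lenses in contact, P = P₁ + P₂ = (-1.669) + (-1.639) = -3.31 D.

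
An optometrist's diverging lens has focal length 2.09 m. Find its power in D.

P = -0.478 D

For a diverging lens, f = −2.09 m.
P = 1/f = 1/(-2.09 m) = -0.478 D.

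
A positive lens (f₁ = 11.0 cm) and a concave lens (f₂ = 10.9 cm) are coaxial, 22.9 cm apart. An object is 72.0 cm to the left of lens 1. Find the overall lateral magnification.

Lens 1: 1/d_i1 = 1/(11.0) − 1/(72.0) = 0.07702, so d_i1 = 12.98 cm; m₁ = −d_i1/d_o1 = -0.1803.
d_o2 = 22.9 − (12.98) = 9.920 cm.
f₂ = −10.9 cm (diverging).
Lens 2: 1/d_i2 = 1/(-10.9) − 1/(9.920) = -0.1925, so d_i2 = -5.193 cm; m₂ = −d_i2/d_o2 = +0.5235.
m = m₁·m₂ = (-0.1803)(+0.5235) = -0.0944.

m = -0.0944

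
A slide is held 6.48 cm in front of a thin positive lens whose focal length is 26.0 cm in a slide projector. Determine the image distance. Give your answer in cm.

8.63 cm

Lens equation: 1/v = 1/f − 1/u = 1/(26.00) − 1/(6.48) = 0.03846 − 0.1543 = -0.1159, so v = -8.63 cm.
The image is virtual, upright and enlarged, on the same side as the object.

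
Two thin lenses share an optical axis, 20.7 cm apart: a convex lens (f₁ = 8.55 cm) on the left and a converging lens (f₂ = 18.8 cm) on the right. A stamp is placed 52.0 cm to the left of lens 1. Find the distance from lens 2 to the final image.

Lens 1: 1/d_i1 = 1/f₁ − 1/d_o1 = 1/(8.55) − 1/(52.0) = 0.09773, so d_i1 = 10.23 cm.
The intermediate image is 10.23 cm to the right of lens 1, which is 20.7 − (10.23) = 10.47 cm to the left of lens 2, so d_o2 = +10.47 cm.
Lens 2: 1/d_i2 = 1/f₂ − 1/d_o2 = 1/(18.8) − 1/(10.47) = -0.04232, so d_i2 = -23.6 cm.
The final image is virtual, 23.6 cm to the left of lens 2 (overall magnification ≈ -0.44).

23.6 cm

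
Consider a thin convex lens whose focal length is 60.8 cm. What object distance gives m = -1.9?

92.8 cm

m = −d_i/d_o ⇒ d_i = −m·d_o.
1/f = 1/d_o + 1/d_i = 1/d_o − 1/(m·d_o) = (1 − 1/m)/d_o, so d_o = f(1 − 1/m) = (60.80)(1 − 1/(-1.9)) = 92.8 cm.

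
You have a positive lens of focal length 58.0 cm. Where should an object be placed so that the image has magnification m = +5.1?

46.6 cm

m = −d_i/d_o ⇒ d_i = −m·d_o.
1/f = 1/d_o + 1/d_i = 1/d_o − 1/(m·d_o) = (1 − 1/m)/d_o, so d_o = f(1 − 1/m) = (58.00)(1 − 1/(+5.1)) = 46.6 cm.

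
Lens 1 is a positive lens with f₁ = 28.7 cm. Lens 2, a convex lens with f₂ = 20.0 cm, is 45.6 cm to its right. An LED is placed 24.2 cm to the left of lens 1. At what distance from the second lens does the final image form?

Lens 1: 1/d_i1 = 1/f₁ − 1/d_o1 = 1/(28.7) − 1/(24.2) = -0.006479, so d_i1 = -154.3 cm.
The intermediate image is 154.3 cm to the left of lens 1 (virtual), which is 45.6 − (-154.3) = 199.9 cm to the left of lens 2, so d_o2 = +199.9 cm.
Lens 2: 1/d_i2 = 1/f₂ − 1/d_o2 = 1/(20.0) − 1/(199.9) = 0.04500, so d_i2 = 22.2 cm.
The final image is real, 22.2 cm to the right of lens 2 (overall magnification ≈ -0.71).

22.2 cm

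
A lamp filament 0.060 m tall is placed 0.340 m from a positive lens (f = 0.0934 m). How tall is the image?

0.0227 m

1/d_i = 1/f − 1/d_o = 1/(0.09340) − 1/(0.340) = 7.765, so d_i = 0.1288 m.
m = −d_i/d_o = -0.3788.
|h_i| = |m|·h_o = 0.3788 × 0.060 = 0.0227 m. The image is real, inverted and reduced, on the far side of the lens.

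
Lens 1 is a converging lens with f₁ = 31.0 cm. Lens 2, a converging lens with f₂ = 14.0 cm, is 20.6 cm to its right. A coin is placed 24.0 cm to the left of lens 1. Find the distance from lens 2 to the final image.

15.7 cm

Lens 1: 1/d_i1 = 1/f₁ − 1/d_o1 = 1/(31.0) − 1/(24.0) = -0.009409, so d_i1 = -106.3 cm.
The intermediate image is 106.3 cm to the left of lens 1 (virtual), which is 20.6 − (-106.3) = 126.9 cm to the left of lens 2, so d_o2 = +126.9 cm.
Lens 2: 1/d_i2 = 1/f₂ − 1/d_o2 = 1/(14.0) − 1/(126.9) = 0.06355, so d_i2 = 15.7 cm.
The final image is real, 15.7 cm to the right of lens 2 (overall magnification ≈ -0.55).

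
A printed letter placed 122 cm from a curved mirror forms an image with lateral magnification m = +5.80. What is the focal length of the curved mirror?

f = 147 cm (concave)

m = −d_i/d_o ⇒ d_i = −m·d_o = −(+5.80)·(122) = -707.6 cm.
1/f = 1/d_o + 1/d_i = 1/(122) + 1/(-707.6) = 0.006783, so f = 147 cm.
Since f is positive, the curved mirror is concave.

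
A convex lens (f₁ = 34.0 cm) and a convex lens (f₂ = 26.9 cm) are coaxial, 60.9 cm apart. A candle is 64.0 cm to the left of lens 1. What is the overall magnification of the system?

Lens 1: 1/d_i1 = 1/(34.0) − 1/(64.0) = 0.01379, so d_i1 = 72.53 cm; m₁ = −d_i1/d_o1 = -1.133.
d_o2 = 60.9 − (72.53) = -11.63 cm (virtual object).
Lens 2: 1/d_i2 = 1/(26.9) − 1/(-11.63) = 0.1232, so d_i2 = 8.120 cm; m₂ = −d_i2/d_o2 = +0.6982.
m = m₁·m₂ = (-1.133)(+0.6982) = -0.791.

m = -0.791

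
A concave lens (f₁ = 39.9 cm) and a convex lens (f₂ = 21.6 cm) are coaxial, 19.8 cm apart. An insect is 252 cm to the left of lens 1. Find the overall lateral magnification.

f₁ = −39.9 cm (diverging).
Lens 1: 1/d_i1 = 1/(-39.9) − 1/(252) = -0.02903, so d_i1 = -34.45 cm; m₁ = −d_i1/d_o1 = +0.1367.
d_o2 = 19.8 − (-34.45) = 54.25 cm.
Lens 2: 1/d_i2 = 1/(21.6) − 1/(54.25) = 0.02786, so d_i2 = 35.89 cm; m₂ = −d_i2/d_o2 = -0.6616.
m = m₁·m₂ = (+0.1367)(-0.6616) = -0.0904.

m = -0.0904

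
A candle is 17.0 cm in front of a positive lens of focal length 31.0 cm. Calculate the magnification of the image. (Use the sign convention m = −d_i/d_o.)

m = +2.21

1/d_i = 1/f − 1/d_o = 1/(31.00) − 1/(17.0) = -0.02657, so d_i = -37.64 cm.
m = −d_i/d_o = −(-37.64)/(17.0) = +2.21.
The image is virtual, upright and enlarged, on the same side as the object.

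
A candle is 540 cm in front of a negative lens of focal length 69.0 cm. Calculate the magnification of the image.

m = +0.113

For a negative lens, f = -69.0 cm.
1/d_i = 1/f − 1/d_o = 1/(-69.00) − 1/(540) = -0.01634, so d_i = -61.18 cm.
m = −d_i/d_o = −(-61.18)/(540) = +0.113.
The image is virtual, upright and reduced, on the same side as the object.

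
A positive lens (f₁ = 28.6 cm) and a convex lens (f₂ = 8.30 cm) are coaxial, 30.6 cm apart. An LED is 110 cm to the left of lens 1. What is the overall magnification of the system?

m = -0.178

Lens 1: 1/d_i1 = 1/(28.6) − 1/(110) = 0.02587, so d_i1 = 38.65 cm; m₁ = −d_i1/d_o1 = -0.3514.
d_o2 = 30.6 − (38.65) = -8.050 cm (virtual object).
Lens 2: 1/d_i2 = 1/(8.30) − 1/(-8.050) = 0.2447, so d_i2 = 4.087 cm; m₂ = −d_i2/d_o2 = +0.5076.
m = m₁·m₂ = (-0.3514)(+0.5076) = -0.178.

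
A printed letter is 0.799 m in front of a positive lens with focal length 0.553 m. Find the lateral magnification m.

m = -2.25

1/d_i = 1/f − 1/d_o = 1/(0.5530) − 1/(0.799) = 0.5568, so d_i = 1.796 m.
m = −d_i/d_o = −(1.796)/(0.799) = -2.25.
The image is real, inverted and enlarged, on the far side of the lens.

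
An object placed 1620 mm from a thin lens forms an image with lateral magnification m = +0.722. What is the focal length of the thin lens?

f = -4210 mm (diverging)

m = −d_i/d_o ⇒ d_i = −m·d_o = −(+0.722)·(1620) = -1170 mm.
1/f = 1/d_o + 1/d_i = 1/(1620) + 1/(-1170) = -0.0002374, so f = -4210 mm.
Since f is negative, the thin lens is diverging.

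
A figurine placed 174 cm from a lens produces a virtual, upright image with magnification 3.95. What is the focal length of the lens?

m = −d_i/d_o ⇒ d_i = −m·d_o = −(+3.95)·(174) = -687.3 cm.
1/f = 1/d_o + 1/d_i = 1/(174) + 1/(-687.3) = 0.004292, so f = 233 cm.
Since f is positive, the lens is converging.

f = 233 cm (converging)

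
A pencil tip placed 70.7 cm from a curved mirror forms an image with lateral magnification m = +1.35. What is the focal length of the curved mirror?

m = −d_i/d_o ⇒ d_i = −m·d_o = −(+1.35)·(70.7) = -95.45 cm.
1/f = 1/d_o + 1/d_i = 1/(70.7) + 1/(-95.45) = 0.003668, so f = 273 cm.
Since f is positive, the curved mirror is concave.

f = 273 cm (concave)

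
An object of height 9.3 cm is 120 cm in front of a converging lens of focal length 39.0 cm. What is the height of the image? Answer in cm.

1/d_i = 1/f − 1/d_o = 1/(39.00) − 1/(120) = 0.01731, so d_i = 57.78 cm.
m = −d_i/d_o = -0.4815.
|h_i| = |m|·h_o = 0.4815 × 9.3 = 4.48 cm. The image is real, inverted and reduced, on the far side of the lens.

4.48 cm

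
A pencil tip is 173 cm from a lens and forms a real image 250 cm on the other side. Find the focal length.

f = 102 cm (converging)

Real image ⇒ d_i = +250 cm.
1/f = 1/d_o + 1/d_i = 1/(173) + 1/(250) = 0.009780, so f = 102 cm.
Since f is positive, the lens is converging.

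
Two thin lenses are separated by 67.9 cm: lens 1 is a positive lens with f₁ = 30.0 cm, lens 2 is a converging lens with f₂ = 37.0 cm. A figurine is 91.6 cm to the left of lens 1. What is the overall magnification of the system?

Lens 1: 1/d_i1 = 1/(30.0) − 1/(91.6) = 0.02242, so d_i1 = 44.61 cm; m₁ = −d_i1/d_o1 = -0.4870.
d_o2 = 67.9 − (44.61) = 23.29 cm.
Lens 2: 1/d_i2 = 1/(37.0) − 1/(23.29) = -0.01591, so d_i2 = -62.85 cm; m₂ = −d_i2/d_o2 = +2.699.
m = m₁·m₂ = (-0.4870)(+2.699) = -1.31.

m = -1.31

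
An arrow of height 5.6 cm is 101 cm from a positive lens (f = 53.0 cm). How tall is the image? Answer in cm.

1/d_i = 1/f − 1/d_o = 1/(53.00) − 1/(101) = 0.008967, so d_i = 111.5 cm.
m = −d_i/d_o = -1.104.
|h_i| = |m|·h_o = 1.104 × 5.6 = 6.18 cm. The image is real, inverted and enlarged, on the far side of the lens.

6.18 cm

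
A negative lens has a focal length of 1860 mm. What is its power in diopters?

For a negative lens, f = −1860 mm.
f = -186 cm = -1.86 m.
P = 1/f = 1/(-1.86 m) = -0.538 D.

P = -0.538 D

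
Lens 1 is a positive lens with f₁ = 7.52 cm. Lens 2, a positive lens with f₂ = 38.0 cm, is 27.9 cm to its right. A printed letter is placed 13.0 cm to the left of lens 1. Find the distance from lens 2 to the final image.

Lens 1: 1/d_i1 = 1/f₁ − 1/d_o1 = 1/(7.52) − 1/(13.0) = 0.05606, so d_i1 = 17.84 cm.
The intermediate image is 17.84 cm to the right of lens 1, which is 27.9 − (17.84) = 10.06 cm to the left of lens 2, so d_o2 = +10.06 cm.
Lens 2: 1/d_i2 = 1/f₂ − 1/d_o2 = 1/(38.0) − 1/(10.06) = -0.07309, so d_i2 = -13.7 cm.
The final image is virtual, 13.7 cm to the left of lens 2 (overall magnification ≈ -1.9).

13.7 cm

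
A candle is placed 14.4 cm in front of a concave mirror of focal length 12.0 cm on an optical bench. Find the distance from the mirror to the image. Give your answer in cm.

Mirror equation: 1/q = 1/f − 1/p = 1/(12.00) − 1/(14.4) = 0.08333 − 0.06944 = 0.01389, so q = 72.0 cm.
The image is real, inverted and enlarged, in front of the mirror.

72.0 cm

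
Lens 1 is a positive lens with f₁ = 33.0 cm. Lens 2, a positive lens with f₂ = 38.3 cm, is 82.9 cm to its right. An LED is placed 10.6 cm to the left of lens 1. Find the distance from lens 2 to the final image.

62.7 cm

Lens 1: 1/d_i1 = 1/f₁ − 1/d_o1 = 1/(33.0) − 1/(10.6) = -0.06404, so d_i1 = -15.62 cm.
The intermediate image is 15.62 cm to the left of lens 1 (virtual), which is 82.9 − (-15.62) = 98.52 cm to the left of lens 2, so d_o2 = +98.52 cm.
Lens 2: 1/d_i2 = 1/f₂ − 1/d_o2 = 1/(38.3) − 1/(98.52) = 0.01596, so d_i2 = 62.7 cm.
The final image is real, 62.7 cm to the right of lens 2 (overall magnification ≈ -0.94).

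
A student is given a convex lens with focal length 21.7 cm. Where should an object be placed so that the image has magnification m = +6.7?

18.5 cm

m = −d_i/d_o ⇒ d_i = −m·d_o.
1/f = 1/d_o + 1/d_i = 1/d_o − 1/(m·d_o) = (1 − 1/m)/d_o, so d_o = f(1 − 1/m) = (21.70)(1 − 1/(+6.7)) = 18.5 cm.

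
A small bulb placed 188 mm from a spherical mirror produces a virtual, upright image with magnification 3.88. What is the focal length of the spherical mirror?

f = 253 mm (concave)

m = −d_i/d_o ⇒ d_i = −m·d_o = −(+3.88)·(188) = -729.4 mm.
1/f = 1/d_o + 1/d_i = 1/(188) + 1/(-729.4) = 0.003948, so f = 253 mm.
Since f is positive, the spherical mirror is concave.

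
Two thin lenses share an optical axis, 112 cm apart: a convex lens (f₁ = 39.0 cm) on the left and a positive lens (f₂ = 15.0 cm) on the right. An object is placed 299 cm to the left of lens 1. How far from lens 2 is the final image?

Lens 1: 1/d_i1 = 1/f₁ − 1/d_o1 = 1/(39.0) − 1/(299) = 0.02230, so d_i1 = 44.85 cm.
The intermediate image is 44.85 cm to the right of lens 1, which is 112 − (44.85) = 67.15 cm to the left of lens 2, so d_o2 = +67.15 cm.
Lens 2: 1/d_i2 = 1/f₂ − 1/d_o2 = 1/(15.0) − 1/(67.15) = 0.05177, so d_i2 = 19.3 cm.
The final image is real, 19.3 cm to the right of lens 2 (overall magnification ≈ 0.043).

19.3 cm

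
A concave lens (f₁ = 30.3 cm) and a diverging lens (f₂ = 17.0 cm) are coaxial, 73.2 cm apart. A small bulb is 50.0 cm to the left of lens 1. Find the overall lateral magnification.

f₁ = −30.3 cm (diverging).
Lens 1: 1/d_i1 = 1/(-30.3) − 1/(50.0) = -0.05300, so d_i1 = -18.87 cm; m₁ = −d_i1/d_o1 = +0.3774.
d_o2 = 73.2 − (-18.87) = 92.07 cm.
f₂ = −17.0 cm (diverging).
Lens 2: 1/d_i2 = 1/(-17.0) − 1/(92.07) = -0.06968, so d_i2 = -14.35 cm; m₂ = −d_i2/d_o2 = +0.1559.
m = m₁·m₂ = (+0.3774)(+0.1559) = +0.0588.

m = +0.0588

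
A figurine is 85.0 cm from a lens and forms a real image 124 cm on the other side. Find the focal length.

Real image ⇒ d_i = +124 cm.
1/f = 1/d_o + 1/d_i = 1/(85.0) + 1/(124) = 0.01983, so f = 50.4 cm.
Since f is positive, the lens is converging.

f = 50.4 cm (converging)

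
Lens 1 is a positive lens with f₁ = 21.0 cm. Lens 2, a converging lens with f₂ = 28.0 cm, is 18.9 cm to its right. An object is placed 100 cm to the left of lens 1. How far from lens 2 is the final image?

Lens 1: 1/d_i1 = 1/f₁ − 1/d_o1 = 1/(21.0) − 1/(100) = 0.03762, so d_i1 = 26.58 cm.
The intermediate image is 26.58 cm to the right of lens 1, which lies 7.680 cm to the right of lens 2 — a virtual object — so d_o2 = −7.680 cm.
Lens 2: 1/d_i2 = 1/f₂ − 1/d_o2 = 1/(28.0) − 1/(-7.680) = 0.1659, so d_i2 = 6.03 cm.
The final image is real, 6.03 cm to the right of lens 2 (overall magnification ≈ -0.21).

6.03 cm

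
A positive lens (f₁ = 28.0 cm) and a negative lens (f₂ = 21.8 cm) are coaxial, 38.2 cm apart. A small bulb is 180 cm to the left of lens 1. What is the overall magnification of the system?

Lens 1: 1/d_i1 = 1/(28.0) − 1/(180) = 0.03016, so d_i1 = 33.16 cm; m₁ = −d_i1/d_o1 = -0.1842.
d_o2 = 38.2 − (33.16) = 5.040 cm.
f₂ = −21.8 cm (diverging).
Lens 2: 1/d_i2 = 1/(-21.8) − 1/(5.040) = -0.2443, so d_i2 = -4.094 cm; m₂ = −d_i2/d_o2 = +0.8122.
m = m₁·m₂ = (-0.1842)(+0.8122) = -0.150.

m = -0.150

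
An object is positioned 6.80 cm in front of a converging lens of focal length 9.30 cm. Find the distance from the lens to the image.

25.3 cm

Lens equation: 1/v = 1/f − 1/u = 1/(9.300) − 1/(6.80) = 0.1075 − 0.1471 = -0.03953, so v = -25.3 cm.
The image is virtual, upright and enlarged, on the same side as the object.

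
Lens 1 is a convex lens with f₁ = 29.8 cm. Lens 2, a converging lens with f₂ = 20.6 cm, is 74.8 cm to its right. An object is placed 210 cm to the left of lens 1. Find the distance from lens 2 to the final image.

42.4 cm

Lens 1: 1/d_i1 = 1/f₁ − 1/d_o1 = 1/(29.8) − 1/(210) = 0.02880, so d_i1 = 34.73 cm.
The intermediate image is 34.73 cm to the right of lens 1, which is 74.8 − (34.73) = 40.07 cm to the left of lens 2, so d_o2 = +40.07 cm.
Lens 2: 1/d_i2 = 1/f₂ − 1/d_o2 = 1/(20.6) − 1/(40.07) = 0.02359, so d_i2 = 42.4 cm.
The final image is real, 42.4 cm to the right of lens 2 (overall magnification ≈ 0.17).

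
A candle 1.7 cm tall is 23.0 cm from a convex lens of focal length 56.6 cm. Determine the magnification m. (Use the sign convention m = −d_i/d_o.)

m = +1.68

1/d_i = 1/f − 1/d_o = 1/(56.60) − 1/(23.0) = -0.02581, so d_i = -38.74 cm.
m = −d_i/d_o = −(-38.74)/(23.0) = +1.68.
The image is virtual, upright and enlarged, on the same side as the object.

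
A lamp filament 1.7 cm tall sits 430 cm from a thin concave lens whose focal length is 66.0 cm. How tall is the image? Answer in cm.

For a concave lens, f = -66.0 cm.
1/d_i = 1/f − 1/d_o = 1/(-66.00) − 1/(430) = -0.01748, so d_i = -57.22 cm.
m = −d_i/d_o = +0.1331.
|h_i| = |m|·h_o = 0.1331 × 1.7 = 0.226 cm. The image is virtual, upright and reduced, on the same side as the object.

0.226 cm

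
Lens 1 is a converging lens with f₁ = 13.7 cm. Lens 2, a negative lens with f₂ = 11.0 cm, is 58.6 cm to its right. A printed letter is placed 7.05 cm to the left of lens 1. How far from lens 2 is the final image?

Lens 1: 1/d_i1 = 1/f₁ − 1/d_o1 = 1/(13.7) − 1/(7.05) = -0.06885, so d_i1 = -14.52 cm.
The intermediate image is 14.52 cm to the left of lens 1 (virtual), which is 58.6 − (-14.52) = 73.12 cm to the left of lens 2, so d_o2 = +73.12 cm.
Lens 2 is diverging, so f₂ = −11.0 cm.
Lens 2: 1/d_i2 = 1/f₂ − 1/d_o2 = 1/(-11.0) − 1/(73.12) = -0.1046, so d_i2 = -9.56 cm.
The final image is virtual, 9.56 cm to the left of lens 2 (overall magnification ≈ 0.27).

9.56 cm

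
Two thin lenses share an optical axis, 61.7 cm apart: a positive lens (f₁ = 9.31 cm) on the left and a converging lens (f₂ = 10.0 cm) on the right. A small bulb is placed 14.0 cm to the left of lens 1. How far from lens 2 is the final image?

Lens 1: 1/d_i1 = 1/f₁ − 1/d_o1 = 1/(9.31) − 1/(14.0) = 0.03598, so d_i1 = 27.79 cm.
The intermediate image is 27.79 cm to the right of lens 1, which is 61.7 − (27.79) = 33.91 cm to the left of lens 2, so d_o2 = +33.91 cm.
Lens 2: 1/d_i2 = 1/f₂ − 1/d_o2 = 1/(10.0) − 1/(33.91) = 0.07051, so d_i2 = 14.2 cm.
The final image is real, 14.2 cm to the right of lens 2 (overall magnification ≈ 0.83).

14.2 cm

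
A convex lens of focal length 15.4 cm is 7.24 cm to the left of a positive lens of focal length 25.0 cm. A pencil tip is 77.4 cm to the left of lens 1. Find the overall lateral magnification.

m = -0.168

Lens 1: 1/d_i1 = 1/(15.4) − 1/(77.4) = 0.05202, so d_i1 = 19.23 cm; m₁ = −d_i1/d_o1 = -0.2484.
d_o2 = 7.24 − (19.23) = -11.99 cm (virtual object).
Lens 2: 1/d_i2 = 1/(25.0) − 1/(-11.99) = 0.1234, so d_i2 = 8.104 cm; m₂ = −d_i2/d_o2 = +0.6759.
m = m₁·m₂ = (-0.2484)(+0.6759) = -0.168.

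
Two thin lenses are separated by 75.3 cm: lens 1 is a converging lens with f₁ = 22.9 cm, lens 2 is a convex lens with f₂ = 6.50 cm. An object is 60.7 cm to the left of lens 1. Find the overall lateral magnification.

Lens 1: 1/d_i1 = 1/(22.9) − 1/(60.7) = 0.02719, so d_i1 = 36.77 cm; m₁ = −d_i1/d_o1 = -0.6058.
d_o2 = 75.3 − (36.77) = 38.53 cm.
Lens 2: 1/d_i2 = 1/(6.50) − 1/(38.53) = 0.1279, so d_i2 = 7.819 cm; m₂ = −d_i2/d_o2 = -0.2029.
m = m₁·m₂ = (-0.6058)(-0.2029) = +0.123.

m = +0.123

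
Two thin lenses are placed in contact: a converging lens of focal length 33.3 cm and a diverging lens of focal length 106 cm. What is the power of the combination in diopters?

P₁ = 1/f₁ = 1/(0.333 m) = +3.003 D; P₂ = 1/f₂ = 1/(-1.06 m) = -0.9434 D.
For thin lenses in contact, P = P₁ + P₂ = (+3.003) + (-0.9434) = +2.06 D.

P = +2.06 D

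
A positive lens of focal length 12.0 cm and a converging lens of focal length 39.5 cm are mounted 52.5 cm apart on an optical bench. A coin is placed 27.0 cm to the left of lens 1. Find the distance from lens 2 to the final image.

Lens 1: 1/d_i1 = 1/f₁ − 1/d_o1 = 1/(12.0) − 1/(27.0) = 0.04630, so d_i1 = 21.60 cm.
The intermediate image is 21.60 cm to the right of lens 1, which is 52.5 − (21.60) = 30.90 cm to the left of lens 2, so d_o2 = +30.90 cm.
Lens 2: 1/d_i2 = 1/f₂ − 1/d_o2 = 1/(39.5) − 1/(30.90) = -0.007046, so d_i2 = -142 cm.
The final image is virtual, 142 cm to the left of lens 2 (overall magnification ≈ -3.7).

142 cm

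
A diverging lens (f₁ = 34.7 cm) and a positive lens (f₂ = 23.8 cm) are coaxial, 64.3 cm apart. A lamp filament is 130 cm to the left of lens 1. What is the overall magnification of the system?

f₁ = −34.7 cm (diverging).
Lens 1: 1/d_i1 = 1/(-34.7) − 1/(130) = -0.03651, so d_i1 = -27.39 cm; m₁ = −d_i1/d_o1 = +0.2107.
d_o2 = 64.3 − (-27.39) = 91.69 cm.
Lens 2: 1/d_i2 = 1/(23.8) − 1/(91.69) = 0.03111, so d_i2 = 32.14 cm; m₂ = −d_i2/d_o2 = -0.3506.
m = m₁·m₂ = (+0.2107)(-0.3506) = -0.0739.

m = -0.0739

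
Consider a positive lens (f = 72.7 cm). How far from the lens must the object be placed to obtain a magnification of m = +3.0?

m = −d_i/d_o ⇒ d_i = −m·d_o.
1/f = 1/d_o + 1/d_i = 1/d_o − 1/(m·d_o) = (1 − 1/m)/d_o, so d_o = f(1 − 1/m) = (72.70)(1 − 1/(+3.0)) = 48.5 cm.

48.5 cm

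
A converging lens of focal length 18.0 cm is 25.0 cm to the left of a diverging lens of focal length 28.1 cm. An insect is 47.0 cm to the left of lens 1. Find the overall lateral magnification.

m = -0.729

Lens 1: 1/d_i1 = 1/(18.0) − 1/(47.0) = 0.03428, so d_i1 = 29.17 cm; m₁ = −d_i1/d_o1 = -0.6206.
d_o2 = 25.0 − (29.17) = -4.170 cm (virtual object).
f₂ = −28.1 cm (diverging).
Lens 2: 1/d_i2 = 1/(-28.1) − 1/(-4.170) = 0.2042, so d_i2 = 4.897 cm; m₂ = −d_i2/d_o2 = +1.174.
m = m₁·m₂ = (-0.6206)(+1.174) = -0.729.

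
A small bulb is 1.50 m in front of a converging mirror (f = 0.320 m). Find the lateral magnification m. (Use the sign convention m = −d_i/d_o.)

m = -0.271

1/d_i = 1/f − 1/d_o = 1/(0.3200) − 1/(1.50) = 2.458, so d_i = 0.4068 m.
m = −d_i/d_o = −(0.4068)/(1.50) = -0.271.
The image is real, inverted and reduced, in front of the mirror.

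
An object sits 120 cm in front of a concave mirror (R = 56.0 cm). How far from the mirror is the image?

36.5 cm

f = R/2 = 56.0/2 = 28.00 cm.
Mirror equation: 1/q = 1/f − 1/p = 1/(28.00) − 1/(120) = 0.03571 − 0.008333 = 0.02738, so q = 36.5 cm.
The image is real, inverted and reduced, in front of the mirror.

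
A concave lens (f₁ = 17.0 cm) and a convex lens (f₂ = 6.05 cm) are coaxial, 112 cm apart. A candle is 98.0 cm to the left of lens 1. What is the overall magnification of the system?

m = -0.00743

f₁ = −17.0 cm (diverging).
Lens 1: 1/d_i1 = 1/(-17.0) − 1/(98.0) = -0.06903, so d_i1 = -14.49 cm; m₁ = −d_i1/d_o1 = +0.1479.
d_o2 = 112 − (-14.49) = 126.5 cm.
Lens 2: 1/d_i2 = 1/(6.05) − 1/(126.5) = 0.1574, so d_i2 = 6.354 cm; m₂ = −d_i2/d_o2 = -0.05023.
m = m₁·m₂ = (+0.1479)(-0.05023) = -0.00743.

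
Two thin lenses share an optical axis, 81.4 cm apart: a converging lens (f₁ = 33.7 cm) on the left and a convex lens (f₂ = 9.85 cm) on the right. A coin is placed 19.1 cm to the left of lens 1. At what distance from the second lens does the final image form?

Lens 1: 1/d_i1 = 1/f₁ − 1/d_o1 = 1/(33.7) − 1/(19.1) = -0.02268, so d_i1 = -44.09 cm.
The intermediate image is 44.09 cm to the left of lens 1 (virtual), which is 81.4 − (-44.09) = 125.5 cm to the left of lens 2, so d_o2 = +125.5 cm.
Lens 2: 1/d_i2 = 1/f₂ − 1/d_o2 = 1/(9.85) − 1/(125.5) = 0.09355, so d_i2 = 10.7 cm.
The final image is real, 10.7 cm to the right of lens 2 (overall magnification ≈ -0.20).

10.7 cm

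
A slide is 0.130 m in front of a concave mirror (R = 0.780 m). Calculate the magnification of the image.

f = R/2 = 0.780/2 = 0.3900 m.
1/d_i = 1/f − 1/d_o = 1/(0.3900) − 1/(0.130) = -5.128, so d_i = -0.1950 m.
m = −d_i/d_o = −(-0.1950)/(0.130) = +1.50.
The image is virtual, upright and enlarged, behind the mirror.

m = +1.50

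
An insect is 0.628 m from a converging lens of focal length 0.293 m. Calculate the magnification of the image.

m = -0.875

1/d_i = 1/f − 1/d_o = 1/(0.2930) − 1/(0.628) = 1.821, so d_i = 0.5493 m.
m = −d_i/d_o = −(0.5493)/(0.628) = -0.875.
The image is real, inverted and reduced, on the far side of the lens.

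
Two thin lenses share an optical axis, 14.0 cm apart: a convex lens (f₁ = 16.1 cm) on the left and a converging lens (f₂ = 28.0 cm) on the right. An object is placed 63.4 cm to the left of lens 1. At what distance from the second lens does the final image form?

5.97 cm

Lens 1: 1/d_i1 = 1/f₁ − 1/d_o1 = 1/(16.1) − 1/(63.4) = 0.04634, so d_i1 = 21.58 cm.
The intermediate image is 21.58 cm to the right of lens 1, which lies 7.580 cm to the right of lens 2 — a virtual object — so d_o2 = −7.580 cm.
Lens 2: 1/d_i2 = 1/f₂ − 1/d_o2 = 1/(28.0) − 1/(-7.580) = 0.1676, so d_i2 = 5.97 cm.
The final image is real, 5.97 cm to the right of lens 2 (overall magnification ≈ -0.27).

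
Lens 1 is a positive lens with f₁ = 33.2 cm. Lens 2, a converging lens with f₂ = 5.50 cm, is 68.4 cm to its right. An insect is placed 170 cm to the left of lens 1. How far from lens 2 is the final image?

6.90 cm

Lens 1: 1/d_i1 = 1/f₁ − 1/d_o1 = 1/(33.2) − 1/(170) = 0.02424, so d_i1 = 41.26 cm.
The intermediate image is 41.26 cm to the right of lens 1, which is 68.4 − (41.26) = 27.14 cm to the left of lens 2, so d_o2 = +27.14 cm.
Lens 2: 1/d_i2 = 1/f₂ − 1/d_o2 = 1/(5.50) − 1/(27.14) = 0.1450, so d_i2 = 6.90 cm.
The final image is real, 6.90 cm to the right of lens 2 (overall magnification ≈ 0.062).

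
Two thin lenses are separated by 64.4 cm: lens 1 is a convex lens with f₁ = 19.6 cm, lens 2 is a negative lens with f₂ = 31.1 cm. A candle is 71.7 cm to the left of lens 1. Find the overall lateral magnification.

Lens 1: 1/d_i1 = 1/(19.6) − 1/(71.7) = 0.03707, so d_i1 = 26.97 cm; m₁ = −d_i1/d_o1 = -0.3762.
d_o2 = 64.4 − (26.97) = 37.43 cm.
f₂ = −31.1 cm (diverging).
Lens 2: 1/d_i2 = 1/(-31.1) − 1/(37.43) = -0.05887, so d_i2 = -16.99 cm; m₂ = −d_i2/d_o2 = +0.4538.
m = m₁·m₂ = (-0.3762)(+0.4538) = -0.171.

m = -0.171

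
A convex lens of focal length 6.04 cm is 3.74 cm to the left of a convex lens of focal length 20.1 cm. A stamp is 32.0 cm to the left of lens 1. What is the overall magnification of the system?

Lens 1: 1/d_i1 = 1/(6.04) − 1/(32.0) = 0.1343, so d_i1 = 7.445 cm; m₁ = −d_i1/d_o1 = -0.2327.
d_o2 = 3.74 − (7.445) = -3.705 cm (virtual object).
Lens 2: 1/d_i2 = 1/(20.1) − 1/(-3.705) = 0.3197, so d_i2 = 3.128 cm; m₂ = −d_i2/d_o2 = +0.8444.
m = m₁·m₂ = (-0.2327)(+0.8444) = -0.196.

m = -0.196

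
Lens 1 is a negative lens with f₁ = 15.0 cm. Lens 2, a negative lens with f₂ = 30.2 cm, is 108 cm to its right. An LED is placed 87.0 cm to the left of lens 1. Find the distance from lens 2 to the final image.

Lens 1 is diverging, so f₁ = −15.0 cm.
Lens 1: 1/d_i1 = 1/f₁ − 1/d_o1 = 1/(-15.0) − 1/(87.0) = -0.07816, so d_i1 = -12.79 cm.
The intermediate image is 12.79 cm to the left of lens 1 (virtual), which is 108 − (-12.79) = 120.8 cm to the left of lens 2, so d_o2 = +120.8 cm.
Lens 2 is diverging, so f₂ = −30.2 cm.
Lens 2: 1/d_i2 = 1/f₂ − 1/d_o2 = 1/(-30.2) − 1/(120.8) = -0.04139, so d_i2 = -24.2 cm.
The final image is virtual, 24.2 cm to the left of lens 2 (overall magnification ≈ 0.029).

24.2 cm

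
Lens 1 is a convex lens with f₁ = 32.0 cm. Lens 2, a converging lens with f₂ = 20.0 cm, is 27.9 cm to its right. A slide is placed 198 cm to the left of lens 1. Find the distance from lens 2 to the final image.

Lens 1: 1/d_i1 = 1/f₁ − 1/d_o1 = 1/(32.0) − 1/(198) = 0.02620, so d_i1 = 38.17 cm.
The intermediate image is 38.17 cm to the right of lens 1, which lies 10.27 cm to the right of lens 2 — a virtual object — so d_o2 = −10.27 cm.
Lens 2: 1/d_i2 = 1/f₂ − 1/d_o2 = 1/(20.0) − 1/(-10.27) = 0.1474, so d_i2 = 6.79 cm.
The final image is real, 6.79 cm to the right of lens 2 (overall magnification ≈ -0.13).

6.79 cm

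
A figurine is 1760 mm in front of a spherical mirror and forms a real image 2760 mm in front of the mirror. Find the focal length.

f = 1070 mm (concave)

Real image ⇒ d_i = +2760 mm.
1/f = 1/d_o + 1/d_i = 1/(1760) + 1/(2760) = 0.0009305, so f = 1070 mm.
Since f is positive, the spherical mirror is concave.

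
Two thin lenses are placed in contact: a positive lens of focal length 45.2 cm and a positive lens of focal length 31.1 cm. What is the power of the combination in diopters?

P₁ = 1/f₁ = 1/(0.452 m) = +2.212 D; P₂ = 1/f₂ = 1/(0.311 m) = +3.215 D.
For thin lenses in contact, P = P₁ + P₂ = (+2.212) + (+3.215) = +5.43 D.

P = +5.43 D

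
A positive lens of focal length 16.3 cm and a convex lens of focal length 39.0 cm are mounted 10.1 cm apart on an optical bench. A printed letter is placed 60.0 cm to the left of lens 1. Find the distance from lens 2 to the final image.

Lens 1: 1/d_i1 = 1/f₁ − 1/d_o1 = 1/(16.3) − 1/(60.0) = 0.04468, so d_i1 = 22.38 cm.
The intermediate image is 22.38 cm to the right of lens 1, which lies 12.28 cm to the right of lens 2 — a virtual object — so d_o2 = −12.28 cm.
Lens 2: 1/d_i2 = 1/f₂ − 1/d_o2 = 1/(39.0) − 1/(-12.28) = 0.1071, so d_i2 = 9.34 cm.
The final image is real, 9.34 cm to the right of lens 2 (overall magnification ≈ -0.28).

9.34 cm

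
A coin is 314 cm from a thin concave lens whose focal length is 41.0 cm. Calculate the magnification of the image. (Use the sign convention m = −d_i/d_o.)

m = +0.115

For a concave lens, f = -41.0 cm.
1/d_i = 1/f − 1/d_o = 1/(-41.00) − 1/(314) = -0.02757, so d_i = -36.26 cm.
m = −d_i/d_o = −(-36.26)/(314) = +0.115.
The image is virtual, upright and reduced, on the same side as the object.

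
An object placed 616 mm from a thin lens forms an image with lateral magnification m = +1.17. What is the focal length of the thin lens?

f = 4240 mm (converging)

m = −d_i/d_o ⇒ d_i = −m·d_o = −(+1.17)·(616) = -720.7 mm.
1/f = 1/d_o + 1/d_i = 1/(616) + 1/(-720.7) = 0.0002358, so f = 4240 mm.
Since f is positive, the thin lens is converging.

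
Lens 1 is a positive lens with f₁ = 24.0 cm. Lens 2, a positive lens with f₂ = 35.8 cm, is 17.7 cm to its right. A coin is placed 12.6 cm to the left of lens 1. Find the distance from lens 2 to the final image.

Lens 1: 1/d_i1 = 1/f₁ − 1/d_o1 = 1/(24.0) − 1/(12.6) = -0.03770, so d_i1 = -26.53 cm.
The intermediate image is 26.53 cm to the left of lens 1 (virtual), which is 17.7 − (-26.53) = 44.23 cm to the left of lens 2, so d_o2 = +44.23 cm.
Lens 2: 1/d_i2 = 1/f₂ − 1/d_o2 = 1/(35.8) − 1/(44.23) = 0.005324, so d_i2 = 188 cm.
The final image is real, 188 cm to the right of lens 2 (overall magnification ≈ -8.9).

188 cm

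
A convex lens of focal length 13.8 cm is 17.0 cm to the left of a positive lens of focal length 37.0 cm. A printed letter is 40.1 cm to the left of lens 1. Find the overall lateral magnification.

Lens 1: 1/d_i1 = 1/(13.8) − 1/(40.1) = 0.04753, so d_i1 = 21.04 cm; m₁ = −d_i1/d_o1 = -0.5247.
d_o2 = 17.0 − (21.04) = -4.040 cm (virtual object).
Lens 2: 1/d_i2 = 1/(37.0) − 1/(-4.040) = 0.2746, so d_i2 = 3.642 cm; m₂ = −d_i2/d_o2 = +0.9016.
m = m₁·m₂ = (-0.5247)(+0.9016) = -0.473.

m = -0.473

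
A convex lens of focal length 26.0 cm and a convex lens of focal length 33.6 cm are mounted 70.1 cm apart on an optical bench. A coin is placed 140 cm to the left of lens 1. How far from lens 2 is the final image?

281 cm

Lens 1: 1/d_i1 = 1/f₁ − 1/d_o1 = 1/(26.0) − 1/(140) = 0.03132, so d_i1 = 31.93 cm.
The intermediate image is 31.93 cm to the right of lens 1, which is 70.1 − (31.93) = 38.17 cm to the left of lens 2, so d_o2 = +38.17 cm.
Lens 2: 1/d_i2 = 1/f₂ − 1/d_o2 = 1/(33.6) − 1/(38.17) = 0.003563, so d_i2 = 281 cm.
The final image is real, 281 cm to the right of lens 2 (overall magnification ≈ 1.7).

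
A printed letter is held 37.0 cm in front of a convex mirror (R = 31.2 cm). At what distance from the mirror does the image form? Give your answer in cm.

f = R/2 = 31.2/2 = 15.60 cm; for a convex mirror, f = -15.60 cm.
Mirror equation: 1/v = 1/f − 1/u = 1/(-15.60) − 1/(37.0) = -0.06410 − 0.02703 = -0.09113, so v = -11.0 cm.
The image is virtual, upright and reduced, behind the mirror.

11.0 cm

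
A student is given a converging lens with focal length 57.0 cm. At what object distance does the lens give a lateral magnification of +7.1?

49.0 cm

m = −d_i/d_o ⇒ d_i = −m·d_o.
1/f = 1/d_o + 1/d_i = 1/d_o − 1/(m·d_o) = (1 − 1/m)/d_o, so d_o = f(1 − 1/m) = (57.00)(1 − 1/(+7.1)) = 49.0 cm.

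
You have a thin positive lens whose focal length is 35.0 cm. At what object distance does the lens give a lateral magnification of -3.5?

45.0 cm

m = −d_i/d_o ⇒ d_i = −m·d_o.
1/f = 1/d_o + 1/d_i = 1/d_o − 1/(m·d_o) = (1 − 1/m)/d_o, so d_o = f(1 − 1/m) = (35.00)(1 − 1/(-3.5)) = 45.0 cm.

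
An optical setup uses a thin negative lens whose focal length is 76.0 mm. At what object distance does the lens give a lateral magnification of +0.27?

For a negative lens, f = -76.0 mm.
m = −d_i/d_o ⇒ d_i = −m·d_o.
1/f = 1/d_o + 1/d_i = 1/d_o − 1/(m·d_o) = (1 − 1/m)/d_o, so d_o = f(1 − 1/m) = (-76.00)(1 − 1/(+0.27)) = 205 mm.

205 mm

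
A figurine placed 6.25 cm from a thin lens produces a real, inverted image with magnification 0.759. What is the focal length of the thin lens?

f = 2.70 cm (converging)

m = −d_i/d_o ⇒ d_i = −m·d_o = −(-0.759)·(6.25) = 4.744 cm.
1/f = 1/d_o + 1/d_i = 1/(6.25) + 1/(4.744) = 0.3708, so f = 2.70 cm.
Since f is positive, the thin lens is converging.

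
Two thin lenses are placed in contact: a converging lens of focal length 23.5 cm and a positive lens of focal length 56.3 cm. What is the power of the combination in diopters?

P = +6.03 D

P₁ = 1/f₁ = 1/(0.235 m) = +4.255 D; P₂ = 1/f₂ = 1/(0.563 m) = +1.776 D.
For thin lenses in contact, P = P₁ + P₂ = (+4.255) + (+1.776) = +6.03 D.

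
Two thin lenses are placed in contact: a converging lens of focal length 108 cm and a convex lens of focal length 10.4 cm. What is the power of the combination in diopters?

P₁ = 1/f₁ = 1/(1.08 m) = +0.9259 D; P₂ = 1/f₂ = 1/(0.104 m) = +9.615 D.
For thin lenses in contact, P = P₁ + P₂ = (+0.9259) + (+9.615) = +10.5 D.

P = +10.5 D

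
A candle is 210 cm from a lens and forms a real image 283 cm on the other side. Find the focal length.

Real image ⇒ d_i = +283 cm.
1/f = 1/d_o + 1/d_i = 1/(210) + 1/(283) = 0.008295, so f = 121 cm.
Since f is positive, the lens is converging.

f = 121 cm (converging)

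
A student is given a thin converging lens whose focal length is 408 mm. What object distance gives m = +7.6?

m = −d_i/d_o ⇒ d_i = −m·d_o.
1/f = 1/d_o + 1/d_i = 1/d_o − 1/(m·d_o) = (1 − 1/m)/d_o, so d_o = f(1 − 1/m) = (408.0)(1 − 1/(+7.6)) = 354 mm.

354 mm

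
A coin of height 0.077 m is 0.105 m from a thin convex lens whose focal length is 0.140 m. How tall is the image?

1/d_i = 1/f − 1/d_o = 1/(0.1400) − 1/(0.105) = -2.381, so d_i = -0.4200 m.
m = −d_i/d_o = +4.000.
|h_i| = |m|·h_o = 4.000 × 0.077 = 0.308 m. The image is virtual, upright and enlarged, on the same side as the object.

0.308 m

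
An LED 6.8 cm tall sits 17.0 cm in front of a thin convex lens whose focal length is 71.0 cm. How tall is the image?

8.94 cm

1/d_i = 1/f − 1/d_o = 1/(71.00) − 1/(17.0) = -0.04474, so d_i = -22.35 cm.
m = −d_i/d_o = +1.315.
|h_i| = |m|·h_o = 1.315 × 6.8 = 8.94 cm. The image is virtual, upright and enlarged, on the same side as the object.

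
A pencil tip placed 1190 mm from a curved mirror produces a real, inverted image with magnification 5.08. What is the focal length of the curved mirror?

f = 994 mm (concave)

m = −d_i/d_o ⇒ d_i = −m·d_o = −(-5.08)·(1190) = 6045 mm.
1/f = 1/d_o + 1/d_i = 1/(1190) + 1/(6045) = 0.001006, so f = 994 mm.
Since f is positive, the curved mirror is concave.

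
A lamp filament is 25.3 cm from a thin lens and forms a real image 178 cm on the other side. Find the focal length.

f = 22.2 cm (converging)

Real image ⇒ d_i = +178 cm.
1/f = 1/d_o + 1/d_i = 1/(25.3) + 1/(178) = 0.04514, so f = 22.2 cm.
Since f is positive, the thin lens is converging.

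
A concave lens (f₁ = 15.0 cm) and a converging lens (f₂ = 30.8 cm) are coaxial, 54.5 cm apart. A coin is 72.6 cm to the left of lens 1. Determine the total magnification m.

f₁ = −15.0 cm (diverging).
Lens 1: 1/d_i1 = 1/(-15.0) − 1/(72.6) = -0.08044, so d_i1 = -12.43 cm; m₁ = −d_i1/d_o1 = +0.1712.
d_o2 = 54.5 − (-12.43) = 66.93 cm.
Lens 2: 1/d_i2 = 1/(30.8) − 1/(66.93) = 0.01753, so d_i2 = 57.06 cm; m₂ = −d_i2/d_o2 = -0.8525.
m = m₁·m₂ = (+0.1712)(-0.8525) = -0.146.

m = -0.146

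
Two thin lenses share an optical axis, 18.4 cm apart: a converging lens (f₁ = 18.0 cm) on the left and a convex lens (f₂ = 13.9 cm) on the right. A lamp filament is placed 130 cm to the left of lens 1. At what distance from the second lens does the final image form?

2.11 cm

Lens 1: 1/d_i1 = 1/f₁ − 1/d_o1 = 1/(18.0) − 1/(130) = 0.04786, so d_i1 = 20.89 cm.
The intermediate image is 20.89 cm to the right of lens 1, which lies 2.490 cm to the right of lens 2 — a virtual object — so d_o2 = −2.490 cm.
Lens 2: 1/d_i2 = 1/f₂ − 1/d_o2 = 1/(13.9) − 1/(-2.490) = 0.4735, so d_i2 = 2.11 cm.
The final image is real, 2.11 cm to the right of lens 2 (overall magnification ≈ -0.14).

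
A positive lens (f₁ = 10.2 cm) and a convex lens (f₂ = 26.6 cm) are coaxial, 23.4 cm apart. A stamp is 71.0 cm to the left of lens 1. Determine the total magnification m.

Lens 1: 1/d_i1 = 1/(10.2) − 1/(71.0) = 0.08395, so d_i1 = 11.91 cm; m₁ = −d_i1/d_o1 = -0.1677.
d_o2 = 23.4 − (11.91) = 11.49 cm.
Lens 2: 1/d_i2 = 1/(26.6) − 1/(11.49) = -0.04944, so d_i2 = -20.23 cm; m₂ = −d_i2/d_o2 = +1.760.
m = m₁·m₂ = (-0.1677)(+1.760) = -0.295.

m = -0.295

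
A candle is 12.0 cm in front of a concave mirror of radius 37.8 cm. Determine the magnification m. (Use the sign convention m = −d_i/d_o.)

m = +2.74

f = R/2 = 37.8/2 = 18.90 cm.
1/d_i = 1/f − 1/d_o = 1/(18.90) − 1/(12.0) = -0.03042, so d_i = -32.87 cm.
m = −d_i/d_o = −(-32.87)/(12.0) = +2.74.
The image is virtual, upright and enlarged, behind the mirror.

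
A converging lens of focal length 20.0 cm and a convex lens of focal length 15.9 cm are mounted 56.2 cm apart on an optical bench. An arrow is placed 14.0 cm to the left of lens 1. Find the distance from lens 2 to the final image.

18.8 cm

Lens 1: 1/d_i1 = 1/f₁ − 1/d_o1 = 1/(20.0) − 1/(14.0) = -0.02143, so d_i1 = -46.67 cm.
The intermediate image is 46.67 cm to the left of lens 1 (virtual), which is 56.2 − (-46.67) = 102.9 cm to the left of lens 2, so d_o2 = +102.9 cm.
Lens 2: 1/d_i2 = 1/f₂ − 1/d_o2 = 1/(15.9) − 1/(102.9) = 0.05317, so d_i2 = 18.8 cm.
The final image is real, 18.8 cm to the right of lens 2 (overall magnification ≈ -0.61).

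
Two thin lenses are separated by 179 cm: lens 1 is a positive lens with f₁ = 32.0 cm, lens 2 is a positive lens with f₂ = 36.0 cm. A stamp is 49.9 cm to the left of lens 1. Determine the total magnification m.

m = +1.20

Lens 1: 1/d_i1 = 1/(32.0) − 1/(49.9) = 0.01121, so d_i1 = 89.21 cm; m₁ = −d_i1/d_o1 = -1.788.
d_o2 = 179 − (89.21) = 89.79 cm.
Lens 2: 1/d_i2 = 1/(36.0) − 1/(89.79) = 0.01664, so d_i2 = 60.09 cm; m₂ = −d_i2/d_o2 = -0.6693.
m = m₁·m₂ = (-1.788)(-0.6693) = +1.20.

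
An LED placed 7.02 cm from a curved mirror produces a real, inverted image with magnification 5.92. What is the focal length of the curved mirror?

f = 6.01 cm (concave)

m = −d_i/d_o ⇒ d_i = −m·d_o = −(-5.92)·(7.02) = 41.56 cm.
1/f = 1/d_o + 1/d_i = 1/(7.02) + 1/(41.56) = 0.1665, so f = 6.01 cm.
Since f is positive, the curved mirror is concave.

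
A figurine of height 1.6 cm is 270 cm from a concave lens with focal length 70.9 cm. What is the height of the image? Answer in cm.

0.333 cm

For a concave lens, f = -70.9 cm.
1/d_i = 1/f − 1/d_o = 1/(-70.90) − 1/(270) = -0.01781, so d_i = -56.15 cm.
m = −d_i/d_o = +0.2080.
|h_i| = |m|·h_o = 0.2080 × 1.6 = 0.333 cm. The image is virtual, upright and reduced, on the same side as the object.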